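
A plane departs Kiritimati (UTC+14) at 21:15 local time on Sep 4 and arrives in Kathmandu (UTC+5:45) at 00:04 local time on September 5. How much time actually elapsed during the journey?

11 hours 4 minutes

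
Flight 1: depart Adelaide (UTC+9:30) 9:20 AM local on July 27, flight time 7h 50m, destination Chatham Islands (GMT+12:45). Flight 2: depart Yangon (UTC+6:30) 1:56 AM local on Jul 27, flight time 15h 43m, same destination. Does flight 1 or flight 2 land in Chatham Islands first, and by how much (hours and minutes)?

Flight 1 in UTC: 9:20 AM − 9:30 = 11:50 PM on Jul 26.
+7 hours and 50 minutes → arrive 7:40 AM UTC on Jul 27.
Flight 2 in UTC: 1:56 AM − 6:30 = 7:26 PM on Jul 26.
+15 hours 43 minutes → arrive 11:09 AM UTC on Jul 27.
Flight 1 lands earlier by 3 hours 29 minutes.

the first, by 3 hours 29 minutes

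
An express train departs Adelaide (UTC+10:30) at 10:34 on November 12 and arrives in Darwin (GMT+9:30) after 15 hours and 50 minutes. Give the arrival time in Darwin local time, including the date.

Convert departure to UTC: 10:34 − 10:30 = 00:04 UTC on Nov 12.
Add 15 hours 50 minutes travel time → 15:54 UTC.
Darwin is UTC+9:30, so local arrival = 15:54 + 9:30 = 01:24 on Nov 13.

01:24 on November 13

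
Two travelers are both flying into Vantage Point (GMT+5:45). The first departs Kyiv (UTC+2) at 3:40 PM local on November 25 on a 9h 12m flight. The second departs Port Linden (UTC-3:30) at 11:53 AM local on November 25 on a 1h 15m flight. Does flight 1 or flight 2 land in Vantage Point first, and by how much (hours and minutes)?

Flight 1 in UTC: 3:40 PM − 2:00 = 1:40 PM on Nov 25.
+9 hours and 12 minutes → arrive 10:52 PM UTC on Nov 25.
Flight 2 in UTC: 11:53 AM + 3:30 = 3:23 PM on Nov 25.
+1 hour 15 minutes → arrive 4:38 PM UTC on Nov 25.
Flight 2 lands earlier by 6 hours 14 minutes.

the second, by 6 hours 14 minutes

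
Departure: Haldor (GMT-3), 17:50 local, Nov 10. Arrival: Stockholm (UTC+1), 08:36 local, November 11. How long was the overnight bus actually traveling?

Departure in UTC: 17:50 + 3:00 = 20:50 on Nov 10.
Arrival in UTC: 08:36 − 1:00 = 07:36 on Nov 11.
Elapsed = 07:36 − 20:50 (+1 day) = 10 hours 46 minutes.

10 hours 46 minutes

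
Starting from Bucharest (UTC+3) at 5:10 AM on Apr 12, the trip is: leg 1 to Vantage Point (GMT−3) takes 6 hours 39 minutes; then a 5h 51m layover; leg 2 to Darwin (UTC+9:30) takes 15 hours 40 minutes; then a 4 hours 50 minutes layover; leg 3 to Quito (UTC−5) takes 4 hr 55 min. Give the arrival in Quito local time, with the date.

Convert departure to UTC: 5:10 AM − 3:00 = 2:10 AM UTC on Apr 12.
Add 6 hours 39 minutes leg 1 → 8:49 AM UTC.
Add 5 hours 51 minutes layover in Vantage Point → 2:40 PM UTC.
Add 15 hours 40 minutes leg 2 → 6:20 AM UTC (Apr 13).
Add 4 hours 50 minutes layover in Darwin → 11:10 AM UTC.
Add 4 hours and 55 minutes leg 3 → 4:05 PM UTC.
Quito is UTC−5:00, so local arrival = 4:05 PM − 5:00 = 11:05 AM on Apr 13.

11:05 AM on April 13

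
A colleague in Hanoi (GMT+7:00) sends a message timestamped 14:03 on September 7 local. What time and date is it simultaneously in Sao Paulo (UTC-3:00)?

04:03 on September 7

In UTC: 14:03 − 7:00 = 07:03 on Sep 7.
Sao Paulo is UTC−3:00: 07:03 − 3:00 = 04:03 on Sep 7.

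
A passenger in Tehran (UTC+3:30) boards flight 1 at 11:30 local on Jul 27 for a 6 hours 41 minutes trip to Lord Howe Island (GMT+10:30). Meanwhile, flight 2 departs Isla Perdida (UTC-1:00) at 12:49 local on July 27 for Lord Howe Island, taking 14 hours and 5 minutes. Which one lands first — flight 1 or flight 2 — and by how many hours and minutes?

Flight 1 in UTC: 11:30 − 3:30 = 08:00 on Jul 27.
+6 hours 41 minutes → arrive 14:41 UTC on Jul 27.
Flight 2 in UTC: 12:49 + 1:00 = 13:49 on Jul 27.
+14 hours 5 minutes → arrive 03:54 UTC on Jul 28.
Flight 1 lands earlier by 13 hours 13 minutes.

the first, by 13 hours 13 minutes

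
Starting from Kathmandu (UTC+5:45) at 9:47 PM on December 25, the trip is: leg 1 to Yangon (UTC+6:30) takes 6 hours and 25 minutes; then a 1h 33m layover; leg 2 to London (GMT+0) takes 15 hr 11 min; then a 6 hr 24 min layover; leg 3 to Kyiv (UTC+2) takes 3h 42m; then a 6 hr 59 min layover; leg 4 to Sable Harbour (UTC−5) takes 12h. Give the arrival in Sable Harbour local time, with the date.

Convert departure to UTC: 9:47 PM − 5:45 = 4:02 PM UTC on Dec 25.
Add 6 hours 25 minutes leg 1 → 10:27 PM UTC.
Add 1 hour 33 minutes layover in Yangon → 12:00 AM UTC (Dec 26).
Add 15 hours 11 minutes leg 2 → 3:11 PM UTC.
Add 6 hours and 24 minutes layover in London → 9:35 PM UTC.
Add 3 hours 42 minutes leg 3 → 1:17 AM UTC (Dec 27).
Add 6 hours 59 minutes layover in Kyiv → 8:16 AM UTC.
Add 12 hours leg 4 → 8:16 PM UTC.
Sable Harbour is UTC−5:00, so local arrival = 8:16 PM − 5:00 = 3:16 PM on Dec 27.

3:16 PM on December 27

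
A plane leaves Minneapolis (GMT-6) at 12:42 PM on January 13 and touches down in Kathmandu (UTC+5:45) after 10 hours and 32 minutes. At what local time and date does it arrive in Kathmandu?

Convert departure to UTC: 12:42 PM + 6:00 = 6:42 PM UTC on Jan 13.
Add 10 hours 32 minutes travel time → 5:14 AM UTC (Jan 14).
Kathmandu is UTC+5:45, so local arrival = 5:14 AM + 5:45 = 10:59 AM on Jan 14.

10:59 AM on Jan 14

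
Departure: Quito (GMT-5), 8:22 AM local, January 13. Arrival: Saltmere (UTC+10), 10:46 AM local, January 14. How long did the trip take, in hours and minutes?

Departure in UTC: 8:22 AM + 5:00 = 1:22 PM on Jan 13.
Arrival in UTC: 10:46 AM − 10:00 = 12:46 AM on Jan 14.
Elapsed = 12:46 AM − 1:22 PM (+1 day) = 11 hours 24 minutes.

11 hours 24 minutes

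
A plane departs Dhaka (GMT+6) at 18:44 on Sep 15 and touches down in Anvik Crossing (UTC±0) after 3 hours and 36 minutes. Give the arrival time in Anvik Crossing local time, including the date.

Convert departure to UTC: 18:44 − 6:00 = 12:44 UTC on Sep 15.
Add 3 hours and 36 minutes travel time → 16:20 UTC.
Anvik Crossing is UTC+0, so local arrival is the same: 16:20 on Sep 15.

16:20 on September 15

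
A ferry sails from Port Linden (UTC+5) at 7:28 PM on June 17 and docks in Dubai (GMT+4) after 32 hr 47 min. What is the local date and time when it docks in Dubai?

3:15 AM on Jun 19

Dubai is 1:00 behind Port Linden.
After 32 hours 47 minutes it is 4:15 AM (Jun 19) in Port Linden.
Shift by the zone difference: 4:15 AM − 1:00 = 3:15 AM on Jun 19 in Dubai.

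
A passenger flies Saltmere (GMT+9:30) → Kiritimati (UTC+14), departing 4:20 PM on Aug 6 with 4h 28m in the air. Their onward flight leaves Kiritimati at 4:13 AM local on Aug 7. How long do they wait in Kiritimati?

Convert departure to UTC: 4:20 PM − 9:30 = 6:50 AM UTC on Aug 6.
Add 4 hours 28 minutes flight time → 11:18 AM UTC.
Kiritimati is UTC+14:00, so local arrival = 11:18 AM + 14:00 = 1:18 AM on Aug 7.
Layover = 4:13 AM − 1:18 AM = 2 hours 55 minutes.

2 hours 55 minutes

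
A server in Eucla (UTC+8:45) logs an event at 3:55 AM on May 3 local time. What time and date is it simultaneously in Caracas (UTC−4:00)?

In UTC: 3:55 AM − 8:45 = 7:10 PM on May 2.
Caracas is UTC−4:00: 7:10 PM − 4:00 = 3:10 PM on May 2.

3:10 PM on May 2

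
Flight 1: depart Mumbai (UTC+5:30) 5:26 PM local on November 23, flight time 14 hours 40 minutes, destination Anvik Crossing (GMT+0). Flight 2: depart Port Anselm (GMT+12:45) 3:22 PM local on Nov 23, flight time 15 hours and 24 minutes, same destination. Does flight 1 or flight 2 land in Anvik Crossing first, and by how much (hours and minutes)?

the second, by 8 hours 35 minutes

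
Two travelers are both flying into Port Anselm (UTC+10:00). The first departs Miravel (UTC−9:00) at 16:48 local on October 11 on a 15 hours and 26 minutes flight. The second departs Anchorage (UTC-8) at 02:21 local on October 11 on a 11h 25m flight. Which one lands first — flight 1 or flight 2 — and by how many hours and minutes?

Flight 1 in UTC: 16:48 + 9:00 = 01:48 on Oct 12.
+15 hours and 26 minutes → arrive 17:14 UTC on Oct 12.
Flight 2 in UTC: 02:21 + 8:00 = 10:21 on Oct 11.
+11 hours 25 minutes → arrive 21:46 UTC on Oct 11.
Flight 2 lands earlier by 19 hours 28 minutes.

the second, by 19 hours 28 minutes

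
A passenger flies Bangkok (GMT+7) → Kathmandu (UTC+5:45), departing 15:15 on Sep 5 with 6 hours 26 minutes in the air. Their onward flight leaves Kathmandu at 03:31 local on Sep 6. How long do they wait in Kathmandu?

Convert departure to UTC: 15:15 − 7:00 = 08:15 UTC on Sep 5.
Add 6 hours 26 minutes flight time → 14:41 UTC.
Kathmandu is UTC+5:45, so local arrival = 14:41 + 5:45 = 20:26 on Sep 5.
Layover = 03:31 − 20:26 (+1 day) = 7 hours 5 minutes.

7 hours 5 minutes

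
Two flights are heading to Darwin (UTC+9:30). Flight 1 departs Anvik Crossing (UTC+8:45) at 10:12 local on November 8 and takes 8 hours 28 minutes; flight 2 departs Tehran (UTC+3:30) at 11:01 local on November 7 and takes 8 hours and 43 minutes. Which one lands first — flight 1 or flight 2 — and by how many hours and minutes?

the second, by 17 hours 41 minutes

Flight 1 in UTC: 10:12 − 8:45 = 01:27 on Nov 8.
+8 hours 28 minutes → arrive 09:55 UTC on Nov 8.
Flight 2 in UTC: 11:01 − 3:30 = 07:31 on Nov 7.
+8 hours 43 minutes → arrive 16:14 UTC on Nov 7.
Flight 2 lands earlier by 17 hours 41 minutes.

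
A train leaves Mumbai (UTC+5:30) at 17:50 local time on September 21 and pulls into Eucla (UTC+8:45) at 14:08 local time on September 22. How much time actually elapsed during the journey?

17 hours 3 minutes

Departure in UTC: 17:50 − 5:30 = 12:20 on Sep 21.
Arrival in UTC: 14:08 − 8:45 = 05:23 on Sep 22.
Elapsed = 05:23 − 12:20 (+1 day) = 17 hours 3 minutes.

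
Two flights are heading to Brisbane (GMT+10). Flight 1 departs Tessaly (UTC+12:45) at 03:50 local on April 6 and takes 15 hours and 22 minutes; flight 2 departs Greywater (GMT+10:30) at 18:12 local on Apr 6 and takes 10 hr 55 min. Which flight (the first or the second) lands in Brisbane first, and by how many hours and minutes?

the first, by 12 hours 10 minutes

Flight 1 in UTC: 03:50 − 12:45 = 15:05 on Apr 5.
+15 hours 22 minutes → arrive 06:27 UTC on Apr 6.
Flight 2 in UTC: 18:12 − 10:30 = 07:42 on Apr 6.
+10 hours and 55 minutes → arrive 18:37 UTC on Apr 6.
Flight 1 lands earlier by 12 hours 10 minutes.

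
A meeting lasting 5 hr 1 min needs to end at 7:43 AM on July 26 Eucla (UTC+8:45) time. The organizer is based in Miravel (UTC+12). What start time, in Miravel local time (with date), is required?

Target end time in UTC: 7:43 AM − 8:45 = 10:58 PM on Jul 25.
Subtract 5 hours 1 minute → start 5:57 PM UTC on Jul 25.
Miravel is UTC+12:00: 5:57 PM + 12:00 = 5:57 AM on Jul 26.

5:57 AM on July 26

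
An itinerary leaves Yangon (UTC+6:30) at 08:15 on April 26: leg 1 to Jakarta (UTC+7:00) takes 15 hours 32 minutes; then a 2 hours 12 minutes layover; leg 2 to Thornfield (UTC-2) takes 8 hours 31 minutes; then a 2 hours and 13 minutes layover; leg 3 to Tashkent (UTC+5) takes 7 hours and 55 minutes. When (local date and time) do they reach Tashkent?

Convert departure to UTC: 08:15 − 6:30 = 01:45 UTC on Apr 26.
Add 15 hours 32 minutes leg 1 → 17:17 UTC.
Add 2 hours 12 minutes layover in Jakarta → 19:29 UTC.
Add 8 hours 31 minutes leg 2 → 04:00 UTC (Apr 27).
Add 2 hours 13 minutes layover in Thornfield → 06:13 UTC.
Add 7 hours and 55 minutes leg 3 → 14:08 UTC.
Tashkent is UTC+5:00, so local arrival = 14:08 + 5:00 = 19:08 on Apr 27.

19:08 on April 27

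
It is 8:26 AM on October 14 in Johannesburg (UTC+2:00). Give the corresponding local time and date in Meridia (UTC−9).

In UTC: 8:26 AM − 2:00 = 6:26 AM on Oct 14.
Meridia is UTC−9:00: 6:26 AM − 9:00 = 9:26 PM on Oct 13.

9:26 PM on Oct 13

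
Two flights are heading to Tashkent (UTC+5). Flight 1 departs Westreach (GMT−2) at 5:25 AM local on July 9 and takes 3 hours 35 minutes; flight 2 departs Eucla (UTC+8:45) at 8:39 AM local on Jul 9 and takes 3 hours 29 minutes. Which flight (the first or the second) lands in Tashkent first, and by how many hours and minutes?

the second, by 7 hours 37 minutes

Flight 1 in UTC: 5:25 AM + 2:00 = 7:25 AM on Jul 9.
+3 hours 35 minutes → arrive 11:00 AM UTC on Jul 9.
Flight 2 in UTC: 8:39 AM − 8:45 = 11:54 PM on Jul 8.
+3 hours and 29 minutes → arrive 3:23 AM UTC on Jul 9.
Flight 2 lands earlier by 7 hours 37 minutes.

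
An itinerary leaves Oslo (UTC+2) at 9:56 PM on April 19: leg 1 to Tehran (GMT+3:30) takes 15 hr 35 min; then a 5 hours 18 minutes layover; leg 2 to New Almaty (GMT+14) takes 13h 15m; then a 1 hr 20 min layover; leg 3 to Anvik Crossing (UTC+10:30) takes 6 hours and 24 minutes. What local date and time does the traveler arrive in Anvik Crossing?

Convert departure to UTC: 9:56 PM − 2:00 = 7:56 PM UTC on Apr 19.
Add 15 hours and 35 minutes leg 1 → 11:31 AM UTC (Apr 20).
Add 5 hours and 18 minutes layover in Tehran → 4:49 PM UTC.
Add 13 hours and 15 minutes leg 2 → 6:04 AM UTC (Apr 21).
Add 1 hour 20 minutes layover in New Almaty → 7:24 AM UTC.
Add 6 hours 24 minutes leg 3 → 1:48 PM UTC.
Anvik Crossing is UTC+10:30, so local arrival = 1:48 PM + 10:30 = 12:18 AM on Apr 22.

12:18 AM on April 22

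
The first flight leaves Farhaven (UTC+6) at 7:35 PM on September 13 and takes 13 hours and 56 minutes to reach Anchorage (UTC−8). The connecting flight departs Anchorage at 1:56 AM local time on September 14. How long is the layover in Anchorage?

6 hours 25 minutes

Convert departure to UTC: 7:35 PM − 6:00 = 1:35 PM UTC on Sep 13.
Add 13 hours 56 minutes flight time → 3:31 AM UTC (Sep 14).
Anchorage is UTC−8:00, so local arrival = 3:31 AM − 8:00 = 7:31 PM on Sep 13.
Layover = 1:56 AM − 7:31 PM (+1 day) = 6 hours 25 minutes.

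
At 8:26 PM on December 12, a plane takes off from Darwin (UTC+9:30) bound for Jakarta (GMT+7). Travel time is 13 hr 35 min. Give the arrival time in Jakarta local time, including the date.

7:31 AM on December 13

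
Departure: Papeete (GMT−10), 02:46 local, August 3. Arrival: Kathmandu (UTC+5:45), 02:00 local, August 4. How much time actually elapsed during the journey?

7 hours 29 minutes

Departure in UTC: 02:46 + 10:00 = 12:46 on Aug 3.
Arrival in UTC: 02:00 − 5:45 = 20:15 on Aug 3.
Elapsed = 20:15 − 12:46 = 7 hours 29 minutes.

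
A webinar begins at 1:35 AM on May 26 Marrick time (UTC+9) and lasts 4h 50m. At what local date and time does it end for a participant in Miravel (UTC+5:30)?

Convert start to UTC: 1:35 AM − 9:00 = 4:35 PM UTC on May 25.
Add 4 hours 50 minutes duration → 9:25 PM UTC.
Miravel is UTC+5:30, so local end time = 9:25 PM + 5:30 = 2:55 AM on May 26.

2:55 AM on May 26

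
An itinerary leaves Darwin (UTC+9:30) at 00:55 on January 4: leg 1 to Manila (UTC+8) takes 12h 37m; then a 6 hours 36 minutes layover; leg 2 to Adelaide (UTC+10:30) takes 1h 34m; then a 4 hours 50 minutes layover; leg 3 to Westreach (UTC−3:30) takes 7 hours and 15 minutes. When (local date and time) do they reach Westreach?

20:47 on January 4

Convert departure to UTC: 00:55 − 9:30 = 15:25 UTC on Jan 3.
Add 12 hours 37 minutes leg 1 → 04:02 UTC (Jan 4).
Add 6 hours and 36 minutes layover in Manila → 10:38 UTC.
Add 1 hour 34 minutes leg 2 → 12:12 UTC.
Add 4 hours 50 minutes layover in Adelaide → 17:02 UTC.
Add 7 hours 15 minutes leg 3 → 00:17 UTC (Jan 5).
Westreach is UTC−3:30, so local arrival = 00:17 − 3:30 = 20:47 on Jan 4.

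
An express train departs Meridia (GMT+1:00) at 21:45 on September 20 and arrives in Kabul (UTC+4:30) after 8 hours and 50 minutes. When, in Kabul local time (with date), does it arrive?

10:05 on Sep 21

Convert departure to UTC: 21:45 − 1:00 = 20:45 UTC on Sep 20.
Add 8 hours 50 minutes travel time → 05:35 UTC (Sep 21).
Kabul is UTC+4:30, so local arrival = 05:35 + 4:30 = 10:05 on Sep 21.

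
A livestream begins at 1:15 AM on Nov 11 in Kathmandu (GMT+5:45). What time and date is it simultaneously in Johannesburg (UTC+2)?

9:30 PM on Nov 10

In UTC: 1:15 AM − 5:45 = 7:30 PM on Nov 10.
Johannesburg is UTC+2:00: 7:30 PM + 2:00 = 9:30 PM on Nov 10.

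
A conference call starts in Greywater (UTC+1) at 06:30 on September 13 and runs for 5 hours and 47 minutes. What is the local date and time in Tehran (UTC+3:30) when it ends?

Convert start to UTC: 06:30 − 1:00 = 05:30 UTC on Sep 13.
Add 5 hours and 47 minutes duration → 11:17 UTC.
Tehran is UTC+3:30, so local end time = 11:17 + 3:30 = 14:47 on Sep 13.

14:47 on September 13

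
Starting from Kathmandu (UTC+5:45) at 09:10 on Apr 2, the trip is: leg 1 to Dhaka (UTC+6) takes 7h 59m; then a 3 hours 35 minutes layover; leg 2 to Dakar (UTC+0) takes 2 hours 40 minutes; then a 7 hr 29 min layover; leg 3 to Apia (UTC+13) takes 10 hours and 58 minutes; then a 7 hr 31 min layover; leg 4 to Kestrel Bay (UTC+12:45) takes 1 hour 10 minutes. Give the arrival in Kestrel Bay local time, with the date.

09:32 on Apr 4

Convert departure to UTC: 09:10 − 5:45 = 03:25 UTC on Apr 2.
Add 7 hours 59 minutes leg 1 → 11:24 UTC.
Add 3 hours and 35 minutes layover in Dhaka → 14:59 UTC.
Add 2 hours 40 minutes leg 2 → 17:39 UTC.
Add 7 hours 29 minutes layover in Dakar → 01:08 UTC (Apr 3).
Add 10 hours and 58 minutes leg 3 → 12:06 UTC.
Add 7 hours and 31 minutes layover in Apia → 19:37 UTC.
Add 1 hour 10 minutes leg 4 → 20:47 UTC.
Kestrel Bay is UTC+12:45, so local arrival = 20:47 + 12:45 = 09:32 on Apr 4.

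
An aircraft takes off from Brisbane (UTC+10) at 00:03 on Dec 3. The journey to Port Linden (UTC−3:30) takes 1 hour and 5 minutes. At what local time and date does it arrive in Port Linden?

11:38 on Dec 2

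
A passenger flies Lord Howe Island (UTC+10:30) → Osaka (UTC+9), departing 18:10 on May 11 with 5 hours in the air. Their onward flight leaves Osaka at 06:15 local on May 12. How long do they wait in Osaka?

Convert departure to UTC: 18:10 − 10:30 = 07:40 UTC on May 11.
Add 5 hours flight time → 12:40 UTC.
Osaka is UTC+9:00, so local arrival = 12:40 + 9:00 = 21:40 on May 11.
Layover = 06:15 − 21:40 (+1 day) = 8 hours 35 minutes.

8 hours 35 minutes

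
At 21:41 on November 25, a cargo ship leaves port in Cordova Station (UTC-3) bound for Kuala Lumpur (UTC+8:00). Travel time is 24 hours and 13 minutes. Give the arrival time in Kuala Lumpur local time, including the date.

Convert departure to UTC: 21:41 + 3:00 = 00:41 UTC on Nov 26.
Add 24 hours and 13 minutes travel time → 00:54 UTC (Nov 27).
Kuala Lumpur is UTC+8:00, so local arrival = 00:54 + 8:00 = 08:54 on Nov 27.

08:54 on November 27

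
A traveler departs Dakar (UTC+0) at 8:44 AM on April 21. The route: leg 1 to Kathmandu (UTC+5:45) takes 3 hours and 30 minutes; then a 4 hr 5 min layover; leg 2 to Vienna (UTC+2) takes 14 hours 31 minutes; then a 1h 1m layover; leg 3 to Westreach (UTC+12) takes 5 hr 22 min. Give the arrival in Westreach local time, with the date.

Dakar is at UTC+0, so departure is already 8:44 AM UTC on Apr 21.
Add 3 hours 30 minutes leg 1 → 12:14 PM UTC.
Add 4 hours and 5 minutes layover in Kathmandu → 4:19 PM UTC.
Add 14 hours and 31 minutes leg 2 → 6:50 AM UTC (Apr 22).
Add 1 hour and 1 minute layover in Vienna → 7:51 AM UTC.
Add 5 hours 22 minutes leg 3 → 1:13 PM UTC.
Westreach is UTC+12:00, so local arrival = 1:13 PM + 12:00 = 1:13 AM on Apr 23.

1:13 AM on Apr 23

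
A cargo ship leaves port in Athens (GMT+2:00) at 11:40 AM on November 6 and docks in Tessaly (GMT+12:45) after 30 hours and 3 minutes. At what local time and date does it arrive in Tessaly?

4:28 AM on November 8

Convert departure to UTC: 11:40 AM − 2:00 = 9:40 AM UTC on Nov 6.
Add 30 hours and 3 minutes travel time → 3:43 PM UTC (Nov 7).
Tessaly is UTC+12:45, so local arrival = 3:43 PM + 12:45 = 4:28 AM on Nov 8.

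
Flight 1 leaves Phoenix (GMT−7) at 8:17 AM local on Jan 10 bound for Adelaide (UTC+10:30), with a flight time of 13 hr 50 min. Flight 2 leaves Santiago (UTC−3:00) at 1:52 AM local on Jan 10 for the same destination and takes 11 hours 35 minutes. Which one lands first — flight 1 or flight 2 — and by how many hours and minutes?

the second, by 12 hours 40 minutes

Flight 1 in UTC: 8:17 AM + 7:00 = 3:17 PM on Jan 10.
+13 hours 50 minutes → arrive 5:07 AM UTC on Jan 11.
Flight 2 in UTC: 1:52 AM + 3:00 = 4:52 AM on Jan 10.
+11 hours and 35 minutes → arrive 4:27 PM UTC on Jan 10.
Flight 2 lands earlier by 12 hours 40 minutes.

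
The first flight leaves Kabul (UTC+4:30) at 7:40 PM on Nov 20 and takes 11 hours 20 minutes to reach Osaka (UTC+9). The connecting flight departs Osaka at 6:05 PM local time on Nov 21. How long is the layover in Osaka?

Convert departure to UTC: 7:40 PM − 4:30 = 3:10 PM UTC on Nov 20.
Add 11 hours 20 minutes flight time → 2:30 AM UTC (Nov 21).
Osaka is UTC+9:00, so local arrival = 2:30 AM + 9:00 = 11:30 AM on Nov 21.
Layover = 6:05 PM − 11:30 AM = 6 hours 35 minutes.

6 hours 35 minutes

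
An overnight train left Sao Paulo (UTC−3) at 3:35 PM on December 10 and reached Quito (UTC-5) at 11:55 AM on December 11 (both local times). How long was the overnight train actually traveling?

Departure in UTC: 3:35 PM + 3:00 = 6:35 PM on Dec 10.
Arrival in UTC: 11:55 AM + 5:00 = 4:55 PM on Dec 11.
Elapsed = 4:55 PM − 6:35 PM (+1 day) = 22 hours 20 minutes.

22 hours 20 minutes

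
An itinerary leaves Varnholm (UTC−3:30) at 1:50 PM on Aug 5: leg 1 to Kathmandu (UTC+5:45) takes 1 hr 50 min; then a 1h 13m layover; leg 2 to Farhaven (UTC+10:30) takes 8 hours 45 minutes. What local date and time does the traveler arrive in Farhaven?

3:38 PM on August 6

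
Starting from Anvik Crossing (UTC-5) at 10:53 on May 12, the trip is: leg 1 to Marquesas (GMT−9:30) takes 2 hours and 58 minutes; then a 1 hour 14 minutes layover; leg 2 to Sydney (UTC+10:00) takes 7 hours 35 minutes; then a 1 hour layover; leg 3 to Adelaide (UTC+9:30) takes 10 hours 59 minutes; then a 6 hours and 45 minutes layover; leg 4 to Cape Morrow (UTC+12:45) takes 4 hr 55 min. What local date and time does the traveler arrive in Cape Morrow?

Convert departure to UTC: 10:53 + 5:00 = 15:53 UTC on May 12.
Add 2 hours and 58 minutes leg 1 → 18:51 UTC.
Add 1 hour and 14 minutes layover in Marquesas → 20:05 UTC.
Add 7 hours and 35 minutes leg 2 → 03:40 UTC (May 13).
Add 1 hour layover in Sydney → 04:40 UTC.
Add 10 hours 59 minutes leg 3 → 15:39 UTC.
Add 6 hours and 45 minutes layover in Adelaide → 22:24 UTC.
Add 4 hours and 55 minutes leg 4 → 03:19 UTC (May 14).
Cape Morrow is UTC+12:45, so local arrival = 03:19 + 12:45 = 16:04 on May 14.

16:04 on May 14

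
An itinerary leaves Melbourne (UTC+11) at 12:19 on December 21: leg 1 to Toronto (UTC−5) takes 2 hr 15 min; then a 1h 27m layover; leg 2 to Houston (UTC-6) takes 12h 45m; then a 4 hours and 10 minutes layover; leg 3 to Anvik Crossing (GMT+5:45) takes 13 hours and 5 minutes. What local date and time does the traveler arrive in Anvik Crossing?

16:46 on December 22

Convert departure to UTC: 12:19 − 11:00 = 01:19 UTC on Dec 21.
Add 2 hours 15 minutes leg 1 → 03:34 UTC.
Add 1 hour 27 minutes layover in Toronto → 05:01 UTC.
Add 12 hours 45 minutes leg 2 → 17:46 UTC.
Add 4 hours 10 minutes layover in Houston → 21:56 UTC.
Add 13 hours 5 minutes leg 3 → 11:01 UTC (Dec 22).
Anvik Crossing is UTC+5:45, so local arrival = 11:01 + 5:45 = 16:46 on Dec 22.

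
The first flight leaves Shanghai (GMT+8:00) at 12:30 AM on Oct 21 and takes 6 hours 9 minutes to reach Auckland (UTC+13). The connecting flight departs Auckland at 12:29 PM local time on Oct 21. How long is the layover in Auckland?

Convert departure to UTC: 12:30 AM − 8:00 = 4:30 PM UTC on Oct 20.
Add 6 hours 9 minutes flight time → 10:39 PM UTC.
Auckland is UTC+13:00, so local arrival = 10:39 PM + 13:00 = 11:39 AM on Oct 21.
Layover = 12:29 PM − 11:39 AM = 50 minutes.

50 minutes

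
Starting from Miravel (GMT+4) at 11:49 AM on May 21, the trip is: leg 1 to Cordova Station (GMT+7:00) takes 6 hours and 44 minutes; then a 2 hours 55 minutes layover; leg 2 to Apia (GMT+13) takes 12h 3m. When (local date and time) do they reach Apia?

Convert departure to UTC: 11:49 AM − 4:00 = 7:49 AM UTC on May 21.
Add 6 hours and 44 minutes leg 1 → 2:33 PM UTC.
Add 2 hours 55 minutes layover in Cordova Station → 5:28 PM UTC.
Add 12 hours 3 minutes leg 2 → 5:31 AM UTC (May 22).
Apia is UTC+13:00, so local arrival = 5:31 AM + 13:00 = 6:31 PM on May 22.

6:31 PM on May 22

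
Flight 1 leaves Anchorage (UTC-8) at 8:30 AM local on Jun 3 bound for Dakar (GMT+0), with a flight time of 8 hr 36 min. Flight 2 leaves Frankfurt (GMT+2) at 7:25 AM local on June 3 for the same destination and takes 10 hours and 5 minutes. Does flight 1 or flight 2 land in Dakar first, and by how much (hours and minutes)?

the second, by 9 hours 36 minutes

Flight 1 in UTC: 8:30 AM + 8:00 = 4:30 PM on Jun 3.
+8 hours 36 minutes → arrive 1:06 AM UTC on Jun 4.
Flight 2 in UTC: 7:25 AM − 2:00 = 5:25 AM on Jun 3.
+10 hours and 5 minutes → arrive 3:30 PM UTC on Jun 3.
Flight 2 lands earlier by 9 hours 36 minutes.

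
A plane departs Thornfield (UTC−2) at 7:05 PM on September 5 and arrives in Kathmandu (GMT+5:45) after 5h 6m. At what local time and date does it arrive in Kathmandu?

7:56 AM on September 6

Convert departure to UTC: 7:05 PM + 2:00 = 9:05 PM UTC on Sep 5.
Add 5 hours 6 minutes travel time → 2:11 AM UTC (Sep 6).
Kathmandu is UTC+5:45, so local arrival = 2:11 AM + 5:45 = 7:56 AM on Sep 6.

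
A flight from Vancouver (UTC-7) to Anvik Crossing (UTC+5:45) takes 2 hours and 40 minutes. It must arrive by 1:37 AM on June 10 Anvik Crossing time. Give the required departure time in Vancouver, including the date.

Target arrival in UTC: 1:37 AM − 5:45 = 7:52 PM on Jun 9.
Subtract 2 hours and 40 minutes → departure 5:12 PM UTC on Jun 9.
Vancouver is UTC−7:00: 5:12 PM − 7:00 = 10:12 AM on Jun 9.

10:12 AM on Jun 9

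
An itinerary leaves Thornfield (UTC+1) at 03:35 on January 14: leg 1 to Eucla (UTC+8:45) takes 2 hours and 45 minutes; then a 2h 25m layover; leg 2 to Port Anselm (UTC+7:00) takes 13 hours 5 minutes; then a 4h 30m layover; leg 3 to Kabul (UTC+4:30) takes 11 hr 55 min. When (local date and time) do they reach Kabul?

17:45 on Jan 15

Convert departure to UTC: 03:35 − 1:00 = 02:35 UTC on Jan 14.
Add 2 hours and 45 minutes leg 1 → 05:20 UTC.
Add 2 hours and 25 minutes layover in Eucla → 07:45 UTC.
Add 13 hours and 5 minutes leg 2 → 20:50 UTC.
Add 4 hours and 30 minutes layover in Port Anselm → 01:20 UTC (Jan 15).
Add 11 hours 55 minutes leg 3 → 13:15 UTC.
Kabul is UTC+4:30, so local arrival = 13:15 + 4:30 = 17:45 on Jan 15.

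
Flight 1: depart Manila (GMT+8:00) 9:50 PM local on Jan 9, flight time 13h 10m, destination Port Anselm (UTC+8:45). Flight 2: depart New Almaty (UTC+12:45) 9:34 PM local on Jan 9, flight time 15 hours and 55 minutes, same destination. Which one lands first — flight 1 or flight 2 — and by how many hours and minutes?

the second, by 2 hours 16 minutes

Flight 1 in UTC: 9:50 PM − 8:00 = 1:50 PM on Jan 9.
+13 hours and 10 minutes → arrive 3:00 AM UTC on Jan 10.
Flight 2 in UTC: 9:34 PM − 12:45 = 8:49 AM on Jan 9.
+15 hours 55 minutes → arrive 12:44 AM UTC on Jan 10.
Flight 2 lands earlier by 2 hours 16 minutes.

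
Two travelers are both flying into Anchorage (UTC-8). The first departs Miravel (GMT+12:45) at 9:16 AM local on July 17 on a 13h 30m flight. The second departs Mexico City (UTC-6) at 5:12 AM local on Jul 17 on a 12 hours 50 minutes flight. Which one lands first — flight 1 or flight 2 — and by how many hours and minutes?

Flight 1 in UTC: 9:16 AM − 12:45 = 8:31 PM on Jul 16.
+13 hours 30 minutes → arrive 10:01 AM UTC on Jul 17.
Flight 2 in UTC: 5:12 AM + 6:00 = 11:12 AM on Jul 17.
+12 hours and 50 minutes → arrive 12:02 AM UTC on Jul 18.
Flight 1 lands earlier by 14 hours 1 minute.

the first, by 14 hours 1 minute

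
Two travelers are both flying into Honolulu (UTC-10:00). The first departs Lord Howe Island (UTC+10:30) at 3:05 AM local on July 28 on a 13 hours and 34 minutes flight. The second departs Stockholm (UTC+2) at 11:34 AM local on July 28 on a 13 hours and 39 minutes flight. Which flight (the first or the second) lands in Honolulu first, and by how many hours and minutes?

the first, by 17 hours 4 minutes

Flight 1 in UTC: 3:05 AM − 10:30 = 4:35 PM on Jul 27.
+13 hours and 34 minutes → arrive 6:09 AM UTC on Jul 28.
Flight 2 in UTC: 11:34 AM − 2:00 = 9:34 AM on Jul 28.
+13 hours 39 minutes → arrive 11:13 PM UTC on Jul 28.
Flight 1 lands earlier by 17 hours 4 minutes.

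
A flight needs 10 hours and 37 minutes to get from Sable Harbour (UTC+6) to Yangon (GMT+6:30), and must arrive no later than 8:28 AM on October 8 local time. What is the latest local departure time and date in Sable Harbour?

Target arrival in UTC: 8:28 AM − 6:30 = 1:58 AM on Oct 8.
Subtract 10 hours 37 minutes → departure 3:21 PM UTC on Oct 7.
Sable Harbour is UTC+6:00: 3:21 PM + 6:00 = 9:21 PM on Oct 7.

9:21 PM on October 7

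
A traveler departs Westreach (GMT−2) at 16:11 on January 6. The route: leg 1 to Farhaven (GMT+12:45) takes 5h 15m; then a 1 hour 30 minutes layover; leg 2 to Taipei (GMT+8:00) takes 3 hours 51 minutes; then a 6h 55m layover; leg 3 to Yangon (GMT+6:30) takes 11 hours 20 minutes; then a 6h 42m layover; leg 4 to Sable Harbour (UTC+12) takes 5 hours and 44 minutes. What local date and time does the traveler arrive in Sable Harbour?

Convert departure to UTC: 16:11 + 2:00 = 18:11 UTC on Jan 6.
Add 5 hours 15 minutes leg 1 → 23:26 UTC.
Add 1 hour 30 minutes layover in Farhaven → 00:56 UTC (Jan 7).
Add 3 hours and 51 minutes leg 2 → 04:47 UTC.
Add 6 hours 55 minutes layover in Taipei → 11:42 UTC.
Add 11 hours 20 minutes leg 3 → 23:02 UTC.
Add 6 hours and 42 minutes layover in Yangon → 05:44 UTC (Jan 8).
Add 5 hours and 44 minutes leg 4 → 11:28 UTC.
Sable Harbour is UTC+12:00, so local arrival = 11:28 + 12:00 = 23:28 on Jan 8.

23:28 on Jan 8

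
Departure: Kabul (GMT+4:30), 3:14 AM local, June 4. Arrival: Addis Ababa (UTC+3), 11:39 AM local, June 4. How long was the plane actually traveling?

Addis Ababa is 1:30 behind Kabul.
Clock-face elapsed time (ignoring zones) is 8 hours 25 minutes.
Actual elapsed = 8 hours 25 minutes + 1:30 = 9 hours 55 minutes.

9 hours 55 minutes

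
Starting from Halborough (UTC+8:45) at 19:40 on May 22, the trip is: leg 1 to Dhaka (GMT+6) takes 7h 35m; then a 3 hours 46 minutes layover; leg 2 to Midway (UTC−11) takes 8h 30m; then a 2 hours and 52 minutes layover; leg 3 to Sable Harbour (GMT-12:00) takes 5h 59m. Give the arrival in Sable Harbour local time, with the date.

Convert departure to UTC: 19:40 − 8:45 = 10:55 UTC on May 22.
Add 7 hours 35 minutes leg 1 → 18:30 UTC.
Add 3 hours 46 minutes layover in Dhaka → 22:16 UTC.
Add 8 hours and 30 minutes leg 2 → 06:46 UTC (May 23).
Add 2 hours 52 minutes layover in Midway → 09:38 UTC.
Add 5 hours 59 minutes leg 3 → 15:37 UTC.
Sable Harbour is UTC−12:00, so local arrival = 15:37 − 12:00 = 03:37 on May 23.

03:37 on May 23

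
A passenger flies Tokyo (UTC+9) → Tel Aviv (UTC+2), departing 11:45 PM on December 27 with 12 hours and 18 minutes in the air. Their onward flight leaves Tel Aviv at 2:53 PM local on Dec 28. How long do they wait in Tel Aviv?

Convert departure to UTC: 11:45 PM − 9:00 = 2:45 PM UTC on Dec 27.
Add 12 hours and 18 minutes flight time → 3:03 AM UTC (Dec 28).
Tel Aviv is UTC+2:00, so local arrival = 3:03 AM + 2:00 = 5:03 AM on Dec 28.
Layover = 2:53 PM − 5:03 AM = 9 hours 50 minutes.

9 hours 50 minutes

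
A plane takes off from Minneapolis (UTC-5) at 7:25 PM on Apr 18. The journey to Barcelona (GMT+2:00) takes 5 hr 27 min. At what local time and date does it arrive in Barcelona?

Barcelona is 7:00 ahead of Minneapolis.
After 5 hours and 27 minutes it is 12:52 AM (Apr 19) in Minneapolis.
Shift by the zone difference: 12:52 AM + 7:00 = 7:52 AM on Apr 19 in Barcelona.

7:52 AM on April 19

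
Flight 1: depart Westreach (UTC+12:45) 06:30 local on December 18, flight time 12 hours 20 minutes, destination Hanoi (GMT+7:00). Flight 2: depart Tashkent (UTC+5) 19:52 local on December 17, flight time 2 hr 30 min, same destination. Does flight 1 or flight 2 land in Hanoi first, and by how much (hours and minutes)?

Flight 1 in UTC: 06:30 − 12:45 = 17:45 on Dec 17.
+12 hours and 20 minutes → arrive 06:05 UTC on Dec 18.
Flight 2 in UTC: 19:52 − 5:00 = 14:52 on Dec 17.
+2 hours and 30 minutes → arrive 17:22 UTC on Dec 17.
Flight 2 lands earlier by 12 hours 43 minutes.

the second, by 12 hours 43 minutes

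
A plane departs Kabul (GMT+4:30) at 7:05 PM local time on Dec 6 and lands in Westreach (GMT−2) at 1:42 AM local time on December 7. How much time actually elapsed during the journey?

Westreach is 6:30 behind Kabul.
Clock-face elapsed time (ignoring zones) is 6 hours 37 minutes.
Actual elapsed = 6 hours 37 minutes + 6:30 = 13 hours 7 minutes.

13 hours 7 minutes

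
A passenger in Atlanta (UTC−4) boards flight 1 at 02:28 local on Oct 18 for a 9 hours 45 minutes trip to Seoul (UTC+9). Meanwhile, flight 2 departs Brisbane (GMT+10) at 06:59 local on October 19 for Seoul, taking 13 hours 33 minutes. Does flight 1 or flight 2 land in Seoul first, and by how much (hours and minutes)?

Flight 1 in UTC: 02:28 + 4:00 = 06:28 on Oct 18.
+9 hours 45 minutes → arrive 16:13 UTC on Oct 18.
Flight 2 in UTC: 06:59 − 10:00 = 20:59 on Oct 18.
+13 hours 33 minutes → arrive 10:32 UTC on Oct 19.
Flight 1 lands earlier by 18 hours 19 minutes.

the first, by 18 hours 19 minutes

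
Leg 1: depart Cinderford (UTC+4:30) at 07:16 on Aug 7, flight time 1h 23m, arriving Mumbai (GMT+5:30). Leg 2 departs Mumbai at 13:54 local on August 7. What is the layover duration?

Convert departure to UTC: 07:16 − 4:30 = 02:46 UTC on Aug 7.
Add 1 hour and 23 minutes flight time → 04:09 UTC.
Mumbai is UTC+5:30, so local arrival = 04:09 + 5:30 = 09:39 on Aug 7.
Layover = 13:54 − 09:39 = 4 hours 15 minutes.

4 hours 15 minutes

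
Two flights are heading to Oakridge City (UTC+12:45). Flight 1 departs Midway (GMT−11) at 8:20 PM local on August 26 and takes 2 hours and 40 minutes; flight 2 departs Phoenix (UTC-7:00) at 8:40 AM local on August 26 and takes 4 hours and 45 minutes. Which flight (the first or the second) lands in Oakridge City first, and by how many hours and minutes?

Flight 1 in UTC: 8:20 PM + 11:00 = 7:20 AM on Aug 27.
+2 hours 40 minutes → arrive 10:00 AM UTC on Aug 27.
Flight 2 in UTC: 8:40 AM + 7:00 = 3:40 PM on Aug 26.
+4 hours and 45 minutes → arrive 8:25 PM UTC on Aug 26.
Flight 2 lands earlier by 13 hours 35 minutes.

the second, by 13 hours 35 minutes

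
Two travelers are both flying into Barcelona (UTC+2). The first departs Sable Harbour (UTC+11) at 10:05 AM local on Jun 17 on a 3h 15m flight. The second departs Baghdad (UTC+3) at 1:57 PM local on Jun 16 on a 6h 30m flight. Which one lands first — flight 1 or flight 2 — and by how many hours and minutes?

Flight 1 in UTC: 10:05 AM − 11:00 = 11:05 PM on Jun 16.
+3 hours 15 minutes → arrive 2:20 AM UTC on Jun 17.
Flight 2 in UTC: 1:57 PM − 3:00 = 10:57 AM on Jun 16.
+6 hours 30 minutes → arrive 5:27 PM UTC on Jun 16.
Flight 2 lands earlier by 8 hours 53 minutes.

the second, by 8 hours 53 minutes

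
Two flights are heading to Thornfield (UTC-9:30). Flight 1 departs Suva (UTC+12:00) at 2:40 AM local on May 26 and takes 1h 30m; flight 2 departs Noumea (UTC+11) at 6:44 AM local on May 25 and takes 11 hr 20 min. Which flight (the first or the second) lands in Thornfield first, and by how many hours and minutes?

the second, by 9 hours 6 minutes

Flight 1 in UTC: 2:40 AM − 12:00 = 2:40 PM on May 25.
+1 hour 30 minutes → arrive 4:10 PM UTC on May 25.
Flight 2 in UTC: 6:44 AM − 11:00 = 7:44 PM on May 24.
+11 hours 20 minutes → arrive 7:04 AM UTC on May 25.
Flight 2 lands earlier by 9 hours 6 minutes.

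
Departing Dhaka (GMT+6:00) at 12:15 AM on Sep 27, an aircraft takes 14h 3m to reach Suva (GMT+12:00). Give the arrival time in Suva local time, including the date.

8:18 PM on Sep 27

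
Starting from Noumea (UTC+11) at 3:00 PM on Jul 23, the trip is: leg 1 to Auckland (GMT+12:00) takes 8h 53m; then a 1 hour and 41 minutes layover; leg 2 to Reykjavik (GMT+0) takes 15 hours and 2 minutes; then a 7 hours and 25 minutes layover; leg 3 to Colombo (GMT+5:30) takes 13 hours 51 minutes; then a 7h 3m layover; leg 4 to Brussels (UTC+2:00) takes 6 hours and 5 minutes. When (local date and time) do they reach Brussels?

6:00 PM on July 25

Convert departure to UTC: 3:00 PM − 11:00 = 4:00 AM UTC on Jul 23.
Add 8 hours 53 minutes leg 1 → 12:53 PM UTC.
Add 1 hour and 41 minutes layover in Auckland → 2:34 PM UTC.
Add 15 hours 2 minutes leg 2 → 5:36 AM UTC (Jul 24).
Add 7 hours and 25 minutes layover in Reykjavik → 1:01 PM UTC.
Add 13 hours and 51 minutes leg 3 → 2:52 AM UTC (Jul 25).
Add 7 hours and 3 minutes layover in Colombo → 9:55 AM UTC.
Add 6 hours and 5 minutes leg 4 → 4:00 PM UTC.
Brussels is UTC+2:00, so local arrival = 4:00 PM + 2:00 = 6:00 PM on Jul 25.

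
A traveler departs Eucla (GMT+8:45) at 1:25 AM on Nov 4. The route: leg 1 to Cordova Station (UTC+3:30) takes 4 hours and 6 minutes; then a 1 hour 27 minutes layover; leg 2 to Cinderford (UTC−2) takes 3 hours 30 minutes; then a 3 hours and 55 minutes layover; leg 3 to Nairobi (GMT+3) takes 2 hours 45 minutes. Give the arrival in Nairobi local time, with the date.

11:23 AM on Nov 4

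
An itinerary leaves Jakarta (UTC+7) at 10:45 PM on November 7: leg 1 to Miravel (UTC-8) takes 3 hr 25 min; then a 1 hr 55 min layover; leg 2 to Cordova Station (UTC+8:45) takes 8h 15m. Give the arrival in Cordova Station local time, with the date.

Convert departure to UTC: 10:45 PM − 7:00 = 3:45 PM UTC on Nov 7.
Add 3 hours and 25 minutes leg 1 → 7:10 PM UTC.
Add 1 hour and 55 minutes layover in Miravel → 9:05 PM UTC.
Add 8 hours and 15 minutes leg 2 → 5:20 AM UTC (Nov 8).
Cordova Station is UTC+8:45, so local arrival = 5:20 AM + 8:45 = 2:05 PM on Nov 8.

2:05 PM on November 8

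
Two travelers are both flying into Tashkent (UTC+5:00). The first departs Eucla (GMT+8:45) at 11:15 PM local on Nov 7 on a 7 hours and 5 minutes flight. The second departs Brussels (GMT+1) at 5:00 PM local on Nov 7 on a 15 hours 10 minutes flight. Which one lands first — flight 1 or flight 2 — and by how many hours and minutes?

the first, by 9 hours 35 minutes

Flight 1 in UTC: 11:15 PM − 8:45 = 2:30 PM on Nov 7.
+7 hours 5 minutes → arrive 9:35 PM UTC on Nov 7.
Flight 2 in UTC: 5:00 PM − 1:00 = 4:00 PM on Nov 7.
+15 hours and 10 minutes → arrive 7:10 AM UTC on Nov 8.
Flight 1 lands earlier by 9 hours 35 minutes.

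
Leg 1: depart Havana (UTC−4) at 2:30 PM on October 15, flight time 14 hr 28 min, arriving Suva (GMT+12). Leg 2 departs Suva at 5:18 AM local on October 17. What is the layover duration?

Convert departure to UTC: 2:30 PM + 4:00 = 6:30 PM UTC on Oct 15.
Add 14 hours and 28 minutes flight time → 8:58 AM UTC (Oct 16).
Suva is UTC+12:00, so local arrival = 8:58 AM + 12:00 = 8:58 PM on Oct 16.
Layover = 5:18 AM − 8:58 PM (+1 day) = 8 hours 20 minutes.

8 hours 20 minutes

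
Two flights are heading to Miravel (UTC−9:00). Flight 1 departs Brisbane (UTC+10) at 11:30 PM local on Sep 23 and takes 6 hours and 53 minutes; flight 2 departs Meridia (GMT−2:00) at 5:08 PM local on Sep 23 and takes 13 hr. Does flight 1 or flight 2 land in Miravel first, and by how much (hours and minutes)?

the first, by 11 hours 45 minutes

Flight 1 in UTC: 11:30 PM − 10:00 = 1:30 PM on Sep 23.
+6 hours 53 minutes → arrive 8:23 PM UTC on Sep 23.
Flight 2 in UTC: 5:08 PM + 2:00 = 7:08 PM on Sep 23.
+13 hours → arrive 8:08 AM UTC on Sep 24.
Flight 1 lands earlier by 11 hours 45 minutes.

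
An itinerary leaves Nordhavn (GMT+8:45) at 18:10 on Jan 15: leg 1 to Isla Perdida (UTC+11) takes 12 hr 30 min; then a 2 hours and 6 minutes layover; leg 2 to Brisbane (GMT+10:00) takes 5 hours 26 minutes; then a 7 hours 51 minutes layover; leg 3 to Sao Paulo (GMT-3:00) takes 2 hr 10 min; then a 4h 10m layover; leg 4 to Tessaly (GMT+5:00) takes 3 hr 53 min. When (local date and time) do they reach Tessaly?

04:31 on January 17

Convert departure to UTC: 18:10 − 8:45 = 09:25 UTC on Jan 15.
Add 12 hours 30 minutes leg 1 → 21:55 UTC.
Add 2 hours and 6 minutes layover in Isla Perdida → 00:01 UTC (Jan 16).
Add 5 hours and 26 minutes leg 2 → 05:27 UTC.
Add 7 hours 51 minutes layover in Brisbane → 13:18 UTC.
Add 2 hours and 10 minutes leg 3 → 15:28 UTC.
Add 4 hours 10 minutes layover in Sao Paulo → 19:38 UTC.
Add 3 hours 53 minutes leg 4 → 23:31 UTC.
Tessaly is UTC+5:00, so local arrival = 23:31 + 5:00 = 04:31 on Jan 17.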